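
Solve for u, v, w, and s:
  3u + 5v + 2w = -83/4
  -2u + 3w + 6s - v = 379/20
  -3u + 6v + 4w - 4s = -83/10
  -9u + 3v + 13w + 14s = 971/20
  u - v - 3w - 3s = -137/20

Row-reduce the augmented matrix:
R1 ← R1 / (3).
R2 ← R2 + 2·R1.
R3 ← R3 + 3·R1.
R4 ← R4 + 9·R1.
R5 ← R5 − 1·R1.
R2 ← R2 / (7/3).
R1 ← R1 − 5/3·R2.
R3 ← R3 − 11·R2.
R4 ← R4 − 18·R2.
R5 ← R5 + 8/3·R2.
R3 ← R3 / (-101/7).
R1 ← R1 + 17/7·R3.
R2 ← R2 − 13/7·R3.
R4 ← R4 + 101/7·R3.
R5 ← R5 − 9/7·R3.
Swap R4 and R5.
R4 ← R4 / (99/101).
R1 ← R1 − 116/101·R4.
R2 ← R2 + 160/101·R4.
R3 ← R3 − 226/101·R4.
R5 reduces to 0 = 0, so the extra equation is consistent.
Reading off the reduced rows gives u = -3, v = -11/4, w = 1, s = 6/5.

u = -3, v = -11/4, w = 1, s = 6/5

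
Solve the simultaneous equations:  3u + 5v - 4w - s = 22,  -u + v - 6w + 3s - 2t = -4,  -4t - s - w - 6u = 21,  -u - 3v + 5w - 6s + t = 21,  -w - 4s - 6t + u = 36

Row-reduce the augmented matrix:
R1 ← R1 / (3).
R2 ← R2 + 1·R1.
R3 ← R3 + 6·R1.
R4 ← R4 + 1·R1.
R5 ← R5 − 1·R1.
R2 ← R2 / (8/3).
R1 ← R1 − 5/3·R2.
R3 ← R3 − 10·R2.
R4 ← R4 + 4/3·R2.
R5 ← R5 + 5/3·R2.
R3 ← R3 / (37/2).
R1 ← R1 − 13/4·R3.
R2 ← R2 + 11/4·R3.
R5 ← R5 + 17/4·R3.
R4 ← R4 / (-5).
R1 ← R1 − 21/74·R4.
R2 ← R2 + 69/74·R4.
R3 ← R3 + 26/37·R4.
R5 ← R5 + 369/74·R4.
R5 ← R5 / (-477/74).
R1 ← R1 − 47/74·R5.
R2 ← R2 + 17/74·R5.
R3 ← R3 − 7/37·R5.
Reading off the reduced rows gives u = -1, v = 3, w = -1, s = -6, t = -2.

u = -1, v = 3, w = -1, s = -6, t = -2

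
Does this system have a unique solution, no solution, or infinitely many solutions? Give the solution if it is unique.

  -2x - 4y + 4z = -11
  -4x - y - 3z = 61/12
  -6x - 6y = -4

Row-reduce the augmented matrix:
R1 ← R1 / (-2).
R2 ← R2 + 4·R1.
R3 ← R3 + 6·R1.
R2 ← R2 / (7).
R1 ← R1 − 2·R2.
R3 ← R3 − 6·R2.
R3 ← R3 / (-18/7).
R1 ← R1 − 8/7·R3.
R2 ← R2 + 11/7·R3.
Reading off the reduced rows gives x = 1/3, y = 1/3, z = -9/4.

x = 1/3, y = 1/3, z = -9/4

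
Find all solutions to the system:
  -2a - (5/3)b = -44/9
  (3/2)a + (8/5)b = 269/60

Row-reduce the augmented matrix:
R1 ← R1 / (-2).
R2 ← R2 − 3/2·R1.
R2 ← R2 / (7/20).
R1 ← R1 − 5/6·R2.
Reading off the reduced rows gives a = 1/2, b = 7/3.

a = 1/2, b = 7/3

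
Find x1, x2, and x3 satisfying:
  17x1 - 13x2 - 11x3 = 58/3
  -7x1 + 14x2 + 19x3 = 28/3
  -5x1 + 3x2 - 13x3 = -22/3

x1 = 8/3, x2 = 2, x3 = 0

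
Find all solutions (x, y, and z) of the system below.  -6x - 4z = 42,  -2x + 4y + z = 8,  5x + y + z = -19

x = -3, y = 2, z = -6

Row-reduce the augmented matrix:
R1 ← R1 / (-6).
R2 ← R2 + 2·R1.
R3 ← R3 − 5·R1.
R2 ← R2 / (4).
R3 ← R3 − 1·R2.
R3 ← R3 / (-35/12).
R1 ← R1 − 2/3·R3.
R2 ← R2 − 7/12·R3.
Reading off the reduced rows gives x = -3, y = 2, z = -6.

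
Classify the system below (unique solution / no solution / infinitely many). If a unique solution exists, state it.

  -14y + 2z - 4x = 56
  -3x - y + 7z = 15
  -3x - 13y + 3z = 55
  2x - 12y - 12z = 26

Row-reduce the augmented matrix:
R1 ← R1 / (-4).
R2 ← R2 + 3·R1.
R3 ← R3 + 3·R1.
R4 ← R4 − 2·R1.
R2 ← R2 / (19/2).
R1 ← R1 − 7/2·R2.
R3 ← R3 + 5/2·R2.
R4 ← R4 + 19·R2.
R3 ← R3 / (56/19).
R1 ← R1 + 48/19·R3.
R2 ← R2 − 11/19·R3.
R4 reduces to 0 = 0, so the extra equation is consistent.
Reading off the reduced rows gives x = 1, y = -4, z = 2.

x = 1, y = -4, z = 2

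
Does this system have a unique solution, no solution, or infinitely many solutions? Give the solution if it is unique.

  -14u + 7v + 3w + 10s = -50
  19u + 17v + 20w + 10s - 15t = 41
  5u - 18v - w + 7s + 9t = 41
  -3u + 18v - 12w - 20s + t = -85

infinitely many solutions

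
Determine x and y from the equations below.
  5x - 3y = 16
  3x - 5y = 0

x = 5, y = 3

Row-reduce the augmented matrix:
R1 ← R1 / (5).
R2 ← R2 − 3·R1.
R2 ← R2 / (-16/5).
R1 ← R1 + 3/5·R2.
Reading off the reduced rows gives x = 5, y = 3.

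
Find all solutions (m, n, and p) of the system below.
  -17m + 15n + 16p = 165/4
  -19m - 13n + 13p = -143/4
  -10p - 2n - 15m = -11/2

m = 0, n = 11/4, p = 0

Row-reduce the augmented matrix:
R1 ← R1 / (-17).
R2 ← R2 + 19·R1.
R3 ← R3 + 15·R1.
R2 ← R2 / (-506/17).
R1 ← R1 + 15/17·R2.
R3 ← R3 + 259/17·R2.
R3 ← R3 / (-10939/506).
R1 ← R1 + 403/506·R3.
R2 ← R2 − 83/506·R3.
Reading off the reduced rows gives m = 0, n = 11/4, p = 0.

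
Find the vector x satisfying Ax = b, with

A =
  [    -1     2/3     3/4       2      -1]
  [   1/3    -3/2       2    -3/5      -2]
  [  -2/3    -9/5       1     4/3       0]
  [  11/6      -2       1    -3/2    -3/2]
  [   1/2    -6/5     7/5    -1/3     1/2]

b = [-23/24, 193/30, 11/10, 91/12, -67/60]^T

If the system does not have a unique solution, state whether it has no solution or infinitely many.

x_1 = -1/2, x_2 = -2, x_3 = -3/2, x_4 = -1, x_5 = -3

Row-reduce the augmented matrix:
R1 ← R1 / (-1).
R2 ← R2 − 1/3·R1.
R3 ← R3 + 2/3·R1.
R4 ← R4 − 11/6·R1.
R5 ← R5 − 1/2·R1.
R2 ← R2 / (-23/18).
R1 ← R1 + 2/3·R2.
R3 ← R3 + 101/45·R2.
R4 ← R4 + 7/9·R2.
R5 ← R5 + 13/15·R2.
R3 ← R3 / (-397/115).
R1 ← R1 + 177/92·R3.
R2 ← R2 + 81/46·R3.
R4 ← R4 − 185/184·R3.
R5 ← R5 − 229/920·R3.
R4 ← R4 / (49831/23820).
R1 ← R1 + 7819/3970·R4.
R2 ← R2 − 3/397·R4.
R3 ← R3 − 202/5955·R4.
R5 ← R5 − 73009/119100·R4.
R5 ← R5 / (103653/49831).
R1 ← R1 + 46479/49831·R5.
R2 ← R2 + 30030/49831·R5.
R3 ← R3 + 68360/49831·R5.
R4 ← R4 + 12510/49831·R5.
Reading off the reduced rows gives x_1 = -1/2, x_2 = -2, x_3 = -3/2, x_4 = -1, x_5 = -3.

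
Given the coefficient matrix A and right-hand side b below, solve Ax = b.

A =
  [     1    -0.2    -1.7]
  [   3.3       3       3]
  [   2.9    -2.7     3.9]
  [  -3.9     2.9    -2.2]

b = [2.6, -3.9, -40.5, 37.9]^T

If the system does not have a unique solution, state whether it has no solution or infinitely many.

x_1 = -3, x_2 = 6, x_3 = -4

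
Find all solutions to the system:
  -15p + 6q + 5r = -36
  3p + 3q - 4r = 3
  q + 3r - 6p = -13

Row-reduce:
R1 ← R1 / (-15).
R2 ← R2 − 3·R1.
R3 ← R3 + 6·R1.
R2 ← R2 / (21/5).
R1 ← R1 + 2/5·R2.
R3 ← R3 + 7/5·R2.
Rank is 2 with 3 unknowns, leaving r free.

infinitely many solutions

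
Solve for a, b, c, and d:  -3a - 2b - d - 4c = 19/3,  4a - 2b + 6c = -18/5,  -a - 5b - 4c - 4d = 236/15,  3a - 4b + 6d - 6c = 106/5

a = 2, b = -6/5, c = -7/3, d = -3/5

Row-reduce the augmented matrix:
R1 ← R1 / (-3).
R2 ← R2 − 4·R1.
R3 ← R3 + 1·R1.
R4 ← R4 − 3·R1.
R2 ← R2 / (-14/3).
R1 ← R1 − 2/3·R2.
R3 ← R3 + 13/3·R2.
R4 ← R4 + 6·R2.
R3 ← R3 / (-23/7).
R1 ← R1 − 10/7·R3.
R2 ← R2 + 1/7·R3.
R4 ← R4 + 76/7·R3.
R4 ← R4 / (339/23).
R1 ← R1 + 21/23·R4.
R2 ← R2 − 9/23·R4.
R3 ← R3 − 17/23·R4.
Reading off the reduced rows gives a = 2, b = -6/5, c = -7/3, d = -3/5.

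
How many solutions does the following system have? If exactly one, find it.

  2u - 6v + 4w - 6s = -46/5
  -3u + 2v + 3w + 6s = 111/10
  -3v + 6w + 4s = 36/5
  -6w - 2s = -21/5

Row-reduce the augmented matrix:
R1 ← R1 / (2).
R2 ← R2 + 3·R1.
R2 ← R2 / (-7).
R1 ← R1 + 3·R2.
R3 ← R3 + 3·R2.
R3 ← R3 / (15/7).
R1 ← R1 + 13/7·R3.
R2 ← R2 + 9/7·R3.
R4 ← R4 + 6·R3.
R4 ← R4 / (64/5).
R1 ← R1 − 43/15·R4.
R2 ← R2 − 18/5·R4.
R3 ← R3 − 37/15·R4.
Reading off the reduced rows gives u = -1/2, v = 0, w = 1/5, s = 3/2.

u = -1/2, v = 0, w = 1/5, s = 3/2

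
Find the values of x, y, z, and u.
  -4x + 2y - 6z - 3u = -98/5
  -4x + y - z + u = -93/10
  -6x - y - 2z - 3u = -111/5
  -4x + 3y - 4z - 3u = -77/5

Row-reduce the augmented matrix:
R1 ← R1 / (-4).
R2 ← R2 + 4·R1.
R3 ← R3 + 6·R1.
R4 ← R4 + 4·R1.
R2 ← R2 / (-1).
R1 ← R1 + 1/2·R2.
R3 ← R3 + 4·R2.
R4 ← R4 − 1·R2.
R3 ← R3 / (-13).
R1 ← R1 + 1·R3.
R2 ← R2 + 5·R3.
R4 ← R4 − 7·R3.
R4 ← R4 / (-99/26).
R1 ← R1 + 7/52·R4.
R2 ← R2 − 41/26·R4.
R3 ← R3 − 29/26·R4.
Reading off the reduced rows gives x = 5/2, y = 6/5, z = 3/2, u = 1.

x = 5/2, y = 6/5, z = 3/2, u = 1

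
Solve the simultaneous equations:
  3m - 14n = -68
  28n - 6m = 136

infinitely many solutions

Row-reduce:
R1 ← R1 / (3).
R2 ← R2 + 6·R1.
Rank is 1 with 2 unknowns, leaving n free.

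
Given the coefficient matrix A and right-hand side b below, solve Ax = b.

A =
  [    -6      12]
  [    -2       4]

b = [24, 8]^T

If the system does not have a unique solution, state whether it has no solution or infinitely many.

infinitely many solutions

Row-reduce:
R1 ← R1 / (-6).
R2 ← R2 + 2·R1.
Rank is 1 with 2 unknowns, leaving x_2 free.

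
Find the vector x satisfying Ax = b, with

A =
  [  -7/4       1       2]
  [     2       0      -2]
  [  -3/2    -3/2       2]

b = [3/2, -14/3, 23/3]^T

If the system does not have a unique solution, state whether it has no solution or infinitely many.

Row-reduce the augmented matrix:
R1 ← R1 / (-7/4).
R2 ← R2 − 2·R1.
R3 ← R3 + 3/2·R1.
R2 ← R2 / (8/7).
R1 ← R1 + 4/7·R2.
R3 ← R3 + 33/14·R2.
R3 ← R3 / (7/8).
R1 ← R1 + 1·R3.
R2 ← R2 − 1/4·R3.
Reading off the reduced rows gives x_1 = -2, x_2 = -8/3, x_3 = 1/3.

x_1 = -2, x_2 = -8/3, x_3 = 1/3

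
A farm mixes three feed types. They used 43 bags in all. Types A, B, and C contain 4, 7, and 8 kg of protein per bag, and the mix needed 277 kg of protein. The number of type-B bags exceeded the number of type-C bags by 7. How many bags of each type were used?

Let a = type-A bags, b = type-B bags, c = type-C bags.
  c + b + a = 43
  4a + 7b + 8c = 277
  b - c = 7
Row-reduce the augmented matrix:
R2 ← R2 − 4·R1.
R2 ← R2 / (3).
R1 ← R1 − 1·R2.
R3 ← R3 − 1·R2.
R3 ← R3 / (-7/3).
R1 ← R1 + 1/3·R3.
R2 ← R2 − 4/3·R3.
Reading off the reduced rows gives a = 12, b = 19, c = 12.

type-A bags: 12, type-B bags: 19, type-C bags: 12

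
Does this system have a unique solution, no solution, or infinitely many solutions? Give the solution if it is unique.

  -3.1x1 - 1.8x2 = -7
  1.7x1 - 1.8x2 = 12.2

Row-reduce the augmented matrix:
R1 ← R1 / (-31/10).
R2 ← R2 − 17/10·R1.
R2 ← R2 / (-432/155).
R1 ← R1 − 18/31·R2.
Reading off the reduced rows gives x1 = 4, x2 = -3.

x1 = 4, x2 = -3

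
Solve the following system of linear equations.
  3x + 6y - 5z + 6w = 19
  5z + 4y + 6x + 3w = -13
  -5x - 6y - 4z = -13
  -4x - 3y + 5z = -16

Row-reduce the augmented matrix:
R1 ← R1 / (3).
R2 ← R2 − 6·R1.
R3 ← R3 + 5·R1.
R4 ← R4 + 4·R1.
R2 ← R2 / (-8).
R1 ← R1 − 2·R2.
R3 ← R3 − 4·R2.
R4 ← R4 − 5·R2.
R3 ← R3 / (-29/6).
R1 ← R1 − 25/12·R3.
R2 ← R2 + 15/8·R3.
R4 ← R4 − 185/24·R3.
R4 ← R4 / (1293/116).
R1 ← R1 − 123/58·R4.
R2 ← R2 + 117/116·R4.
R3 ← R3 + 33/29·R4.
Reading off the reduced rows gives x = -3, y = 6, z = -2, w = -3.

x = -3, y = 6, z = -2, w = -3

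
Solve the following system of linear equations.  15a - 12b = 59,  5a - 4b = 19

no solution

Row-reduce:
R1 ← R1 / (15).
R2 ← R2 − 5·R1.
Row 2 reduces to 0 = -2/3, a contradiction. The system is inconsistent.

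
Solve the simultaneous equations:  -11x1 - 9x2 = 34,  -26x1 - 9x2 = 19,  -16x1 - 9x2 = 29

Row-reduce the augmented matrix:
R1 ← R1 / (-11).
R2 ← R2 + 26·R1.
R3 ← R3 + 16·R1.
R2 ← R2 / (135/11).
R1 ← R1 − 9/11·R2.
R3 ← R3 − 45/11·R2.
R3 reduces to 0 = 0, so the extra equation is consistent.
Reading off the reduced rows gives x1 = 1, x2 = -5.

x1 = 1, x2 = -5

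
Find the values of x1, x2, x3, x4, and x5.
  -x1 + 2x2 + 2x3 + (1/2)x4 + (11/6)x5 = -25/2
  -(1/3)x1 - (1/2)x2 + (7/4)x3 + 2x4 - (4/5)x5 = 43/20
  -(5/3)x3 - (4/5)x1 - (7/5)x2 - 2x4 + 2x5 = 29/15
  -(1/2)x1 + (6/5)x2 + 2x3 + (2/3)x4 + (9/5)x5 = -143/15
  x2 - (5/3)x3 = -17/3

x1 = 0, x2 = -4, x3 = 1, x4 = -2, x5 = -3

Row-reduce the augmented matrix:
R1 ← R1 / (-1).
R2 ← R2 + 1/3·R1.
R3 ← R3 + 4/5·R1.
R4 ← R4 + 1/2·R1.
R2 ← R2 / (-7/6).
R1 ← R1 + 2·R2.
R3 ← R3 + 3·R2.
R4 ← R4 − 1/5·R2.
R5 ← R5 − 1·R2.
R3 ← R3 / (-1271/210).
R1 ← R1 + 27/7·R3.
R2 ← R2 + 13/14·R3.
R4 ← R4 − 83/70·R3.
R5 ← R5 + 31/42·R3.
R4 ← R4 / (-10109/15252).
R1 ← R1 − 2265/2542·R4.
R2 ← R2 + 610/1271·R4.
R3 ← R3 − 1494/1271·R4.
R5 ← R5 − 100/41·R4.
R5 ← R5 / (184172/50545).
R1 ← R1 + 1094/10109·R5.
R2 ← R2 + 73372/151635·R5.
R3 ← R3 − 479144/252725·R5.
R4 ← R4 + 555471/252725·R5.
Reading off the reduced rows gives x1 = 0, x2 = -4, x3 = 1, x4 = -2, x5 = -3.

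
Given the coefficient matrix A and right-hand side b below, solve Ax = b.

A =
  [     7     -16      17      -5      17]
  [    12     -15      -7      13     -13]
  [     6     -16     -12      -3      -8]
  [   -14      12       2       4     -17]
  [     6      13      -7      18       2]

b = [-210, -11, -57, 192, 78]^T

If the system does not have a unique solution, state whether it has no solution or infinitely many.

x_1 = -1, x_2 = 6, x_3 = 0, x_4 = 1, x_5 = -6

Row-reduce the augmented matrix:
R1 ← R1 / (7).
R2 ← R2 − 12·R1.
R3 ← R3 − 6·R1.
R4 ← R4 + 14·R1.
R5 ← R5 − 6·R1.
R2 ← R2 / (87/7).
R1 ← R1 + 16/7·R2.
R3 ← R3 + 16/7·R2.
R4 ← R4 + 20·R2.
R5 ← R5 − 187/7·R2.
R3 ← R3 / (-2890/87).
R1 ← R1 + 367/87·R3.
R2 ← R2 + 253/87·R3.
R4 ← R4 + 1928/87·R3.
R5 ← R5 − 4882/87·R3.
R4 ← R4 / (36426/1445).
R1 ← R1 − 7473/2890·R4.
R2 ← R2 − 3687/2890·R4.
R3 ← R3 + 457/2890·R4.
R5 ← R5 + 21974/1445·R4.
R5 ← R5 / (50618/6071).
R1 ← R1 − 40465/24284·R5.
R2 ← R2 − 19711/24284·R5.
R3 ← R3 − 17507/24284·R5.
R4 ← R4 + 14733/12142·R5.
Reading off the reduced rows gives x_1 = -1, x_2 = 6, x_3 = 0, x_4 = 1, x_5 = -6.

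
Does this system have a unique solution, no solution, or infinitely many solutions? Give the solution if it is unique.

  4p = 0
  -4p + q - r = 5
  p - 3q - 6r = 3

p = 0, q = 3, r = -2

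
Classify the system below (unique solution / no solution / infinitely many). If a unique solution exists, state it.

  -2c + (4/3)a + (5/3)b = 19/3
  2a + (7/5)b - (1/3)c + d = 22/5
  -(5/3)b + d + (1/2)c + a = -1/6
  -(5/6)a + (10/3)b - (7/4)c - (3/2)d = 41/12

infinitely many solutions

Row-reduce:
R1 ← R1 / (4/3).
R2 ← R2 − 2·R1.
R3 ← R3 − 1·R1.
R4 ← R4 + 5/6·R1.
R2 ← R2 / (-11/10).
R1 ← R1 − 5/4·R2.
R3 ← R3 + 35/12·R2.
R4 ← R4 − 35/8·R2.
R3 ← R3 / (-502/99).
R1 ← R1 − 101/66·R3.
R2 ← R2 + 80/33·R3.
R4 ← R4 − 251/33·R3.
Rank is 3 with 4 unknowns, leaving d free.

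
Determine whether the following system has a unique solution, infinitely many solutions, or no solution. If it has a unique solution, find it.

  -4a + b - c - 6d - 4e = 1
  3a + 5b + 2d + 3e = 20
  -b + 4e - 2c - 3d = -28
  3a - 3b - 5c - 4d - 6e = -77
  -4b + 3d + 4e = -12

Row-reduce the augmented matrix:
R1 ← R1 / (-4).
R2 ← R2 − 3·R1.
R4 ← R4 − 3·R1.
R2 ← R2 / (23/4).
R1 ← R1 + 1/4·R2.
R3 ← R3 + 1·R2.
R4 ← R4 + 9/4·R2.
R5 ← R5 + 4·R2.
R3 ← R3 / (-49/23).
R1 ← R1 − 5/23·R3.
R2 ← R2 + 3/23·R3.
R4 ← R4 + 139/23·R3.
R5 ← R5 + 12/23·R3.
R4 ← R4 / (13/49).
R1 ← R1 − 51/49·R4.
R2 ← R2 + 11/49·R4.
R3 ← R3 − 79/49·R4.
R5 ← R5 − 103/49·R4.
R5 ← R5 / (2135/13).
R1 ← R1 − 1056/13·R5.
R2 ← R2 + 227/13·R5.
R3 ← R3 − 1583/13·R5.
R4 ← R4 + 997/13·R5.
Reading off the reduced rows gives a = -6, b = 6, c = 5, d = 4, e = 0.

a = -6, b = 6, c = 5, d = 4, e = 0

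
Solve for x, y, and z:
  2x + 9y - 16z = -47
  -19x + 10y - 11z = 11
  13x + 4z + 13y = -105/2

Row-reduce the augmented matrix:
R1 ← R1 / (2).
R2 ← R2 + 19·R1.
R3 ← R3 − 13·R1.
R2 ← R2 / (191/2).
R1 ← R1 − 9/2·R2.
R3 ← R3 + 91/2·R2.
R3 ← R3 / (5795/191).
R1 ← R1 + 61/191·R3.
R2 ← R2 + 326/191·R3.
Reading off the reduced rows gives x = -5/2, y = -2, z = 3/2.

x = -5/2, y = -2, z = 3/2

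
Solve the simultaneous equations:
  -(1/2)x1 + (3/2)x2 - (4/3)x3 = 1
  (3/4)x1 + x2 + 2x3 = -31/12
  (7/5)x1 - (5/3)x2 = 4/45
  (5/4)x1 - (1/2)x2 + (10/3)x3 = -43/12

x1 = -1/3, x2 = -1/3, x3 = -1

Row-reduce the augmented matrix:
R1 ← R1 / (-1/2).
R2 ← R2 − 3/4·R1.
R3 ← R3 − 7/5·R1.
R4 ← R4 − 5/4·R1.
R2 ← R2 / (13/4).
R1 ← R1 + 3·R2.
R3 ← R3 − 38/15·R2.
R4 ← R4 − 13/4·R2.
R3 ← R3 / (-56/15).
R1 ← R1 − 8/3·R3.
R4 reduces to 0 = 0, so the extra equation is consistent.
Reading off the reduced rows gives x1 = -1/3, x2 = -1/3, x3 = -1.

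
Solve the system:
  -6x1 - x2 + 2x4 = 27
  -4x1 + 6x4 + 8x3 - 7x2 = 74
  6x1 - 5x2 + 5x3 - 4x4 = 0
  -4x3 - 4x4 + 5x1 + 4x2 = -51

Row-reduce:
R1 ← R1 / (-6).
R2 ← R2 + 4·R1.
R3 ← R3 − 6·R1.
R4 ← R4 − 5·R1.
R2 ← R2 / (-19/3).
R1 ← R1 − 1/6·R2.
R3 ← R3 + 6·R2.
R4 ← R4 − 19/6·R2.
R3 ← R3 / (-49/19).
R1 ← R1 − 4/19·R3.
R2 ← R2 + 24/19·R3.
Row 4 reduces to 0 = -1/2, a contradiction. The system is inconsistent.

no solution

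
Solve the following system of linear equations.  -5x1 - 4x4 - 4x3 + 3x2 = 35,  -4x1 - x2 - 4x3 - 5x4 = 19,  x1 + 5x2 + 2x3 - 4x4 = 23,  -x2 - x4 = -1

Row-reduce the augmented matrix:
R1 ← R1 / (-5).
R2 ← R2 + 4·R1.
R3 ← R3 − 1·R1.
R2 ← R2 / (-17/5).
R1 ← R1 + 3/5·R2.
R3 ← R3 − 28/5·R2.
R4 ← R4 + 1·R2.
R3 ← R3 / (-2/17).
R1 ← R1 − 16/17·R3.
R2 ← R2 − 4/17·R3.
R4 ← R4 − 4/17·R3.
R4 ← R4 / (-16).
R1 ← R1 + 61·R4.
R2 ← R2 + 15·R4.
R3 ← R3 − 66·R4.
Reading off the reduced rows gives x1 = -6, x2 = 3, x3 = 3, x4 = -2.

x1 = -6, x2 = 3, x3 = 3, x4 = -2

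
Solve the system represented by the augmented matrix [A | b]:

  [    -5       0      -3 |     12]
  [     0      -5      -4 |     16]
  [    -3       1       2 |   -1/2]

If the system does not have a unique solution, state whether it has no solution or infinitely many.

x_1 = -3/2, x_2 = -2, x_3 = -3/2

Row-reduce the augmented matrix:
R1 ← R1 / (-5).
R3 ← R3 + 3·R1.
R2 ← R2 / (-5).
R3 ← R3 − 1·R2.
R3 ← R3 / (3).
R1 ← R1 − 3/5·R3.
R2 ← R2 − 4/5·R3.
Reading off the reduced rows gives x_1 = -3/2, x_2 = -2, x_3 = -3/2.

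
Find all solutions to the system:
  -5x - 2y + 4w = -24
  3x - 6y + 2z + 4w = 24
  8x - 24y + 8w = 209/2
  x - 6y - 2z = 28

Row-reduce:
R1 ← R1 / (-5).
R2 ← R2 − 3·R1.
R3 ← R3 − 8·R1.
R4 ← R4 − 1·R1.
R2 ← R2 / (-36/5).
R1 ← R1 − 2/5·R2.
R3 ← R3 + 136/5·R2.
R4 ← R4 + 32/5·R2.
R3 ← R3 / (-68/9).
R1 ← R1 − 1/9·R3.
R2 ← R2 + 5/18·R3.
R4 ← R4 + 34/9·R3.
Row 4 reduces to 0 = -1/4, a contradiction. The system is inconsistent.

no solution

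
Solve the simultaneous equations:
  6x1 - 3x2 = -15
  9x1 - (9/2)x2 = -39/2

no solution

Row-reduce:
R1 ← R1 / (6).
R2 ← R2 − 9·R1.
Row 2 reduces to 0 = 3, a contradiction. The system is inconsistent.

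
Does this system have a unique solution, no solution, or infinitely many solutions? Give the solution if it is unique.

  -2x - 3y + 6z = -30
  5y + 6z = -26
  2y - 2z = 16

Row-reduce the augmented matrix:
R1 ← R1 / (-2).
R2 ← R2 / (5).
R1 ← R1 − 3/2·R2.
R3 ← R3 − 2·R2.
R3 ← R3 / (-22/5).
R1 ← R1 + 24/5·R3.
R2 ← R2 − 6/5·R3.
Reading off the reduced rows gives x = -6, y = 2, z = -6.

x = -6, y = 2, z = -6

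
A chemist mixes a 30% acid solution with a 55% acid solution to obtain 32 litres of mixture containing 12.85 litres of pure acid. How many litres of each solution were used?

Let a = litres of solution A, b = litres of solution B.
  b + a = 32
  (3/10)a + (11/20)b = 257/20
Row-reduce the augmented matrix:
R2 ← R2 − 3/10·R1.
R2 ← R2 / (1/4).
R1 ← R1 − 1·R2.
Reading off the reduced rows gives a = 19, b = 13.

litres of solution A: 19, litres of solution B: 13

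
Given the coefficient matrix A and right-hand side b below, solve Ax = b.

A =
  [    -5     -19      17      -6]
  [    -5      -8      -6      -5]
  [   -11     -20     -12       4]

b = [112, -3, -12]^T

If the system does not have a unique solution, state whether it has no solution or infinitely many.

Row-reduce:
R1 ← R1 / (-5).
R2 ← R2 + 5·R1.
R3 ← R3 + 11·R1.
R2 ← R2 / (11).
R1 ← R1 − 19/5·R2.
R3 ← R3 − 109/5·R2.
R3 ← R3 / (-42/11).
R1 ← R1 − 50/11·R3.
R2 ← R2 + 23/11·R3.
Rank is 3 with 4 unknowns, leaving x_4 free.

infinitely many solutions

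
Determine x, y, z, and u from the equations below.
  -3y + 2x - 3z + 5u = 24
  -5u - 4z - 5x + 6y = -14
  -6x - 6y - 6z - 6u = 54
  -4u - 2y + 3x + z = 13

x = 1, y = -5, z = -4, u = -1

Row-reduce the augmented matrix:
R1 ← R1 / (2).
R2 ← R2 + 5·R1.
R3 ← R3 + 6·R1.
R4 ← R4 − 3·R1.
R2 ← R2 / (-3/2).
R1 ← R1 + 3/2·R2.
R3 ← R3 + 15·R2.
R4 ← R4 − 5/2·R2.
R3 ← R3 / (100).
R1 ← R1 − 10·R3.
R2 ← R2 − 23/3·R3.
R4 ← R4 + 41/3·R3.
R4 ← R4 / (-401/50).
R1 ← R1 − 8/5·R4.
R2 ← R2 − 3/50·R4.
R3 ← R3 + 33/50·R4.
Reading off the reduced rows gives x = 1, y = -5, z = -4, u = -1.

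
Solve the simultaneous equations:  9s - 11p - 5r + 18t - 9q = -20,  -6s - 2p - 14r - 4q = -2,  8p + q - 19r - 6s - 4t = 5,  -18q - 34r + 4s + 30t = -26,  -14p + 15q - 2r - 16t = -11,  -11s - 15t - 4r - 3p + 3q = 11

Row-reduce:
R1 ← R1 / (-11).
R2 ← R2 + 2·R1.
R3 ← R3 − 8·R1.
R5 ← R5 + 14·R1.
R6 ← R6 + 3·R1.
R2 ← R2 / (-26/11).
R1 ← R1 − 9/11·R2.
R3 ← R3 + 61/11·R2.
R4 ← R4 + 18·R2.
R5 ← R5 − 291/11·R2.
R6 ← R6 − 60/11·R2.
R3 ← R3 / (105/13).
R1 ← R1 + 53/13·R3.
R2 ← R2 − 72/13·R3.
R4 ← R4 − 854/13·R3.
R5 ← R5 + 1848/13·R3.
R6 ← R6 + 427/13·R3.
R4 ← R4 / (-88).
R1 ← R1 − 41/7·R4.
R2 ← R2 + 66/7·R4.
R3 ← R3 − 16/7·R4.
R5 ← R5 − 228·R4.
R6 ← R6 − 44·R4.
R5 ← R5 / (469/55).
R1 ← R1 − 1261/4620·R5.
R2 ← R2 + 97/70·R5.
R3 ← R3 + 46/1155·R5.
R4 ← R4 − 611/660·R5.
Row 6 reduces to 0 = 1, a contradiction. The system is inconsistent.

no solution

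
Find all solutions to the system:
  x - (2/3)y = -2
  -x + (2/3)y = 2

infinitely many solutions

Row-reduce:
R2 ← R2 + 1·R1.
Rank is 1 with 2 unknowns, leaving y free.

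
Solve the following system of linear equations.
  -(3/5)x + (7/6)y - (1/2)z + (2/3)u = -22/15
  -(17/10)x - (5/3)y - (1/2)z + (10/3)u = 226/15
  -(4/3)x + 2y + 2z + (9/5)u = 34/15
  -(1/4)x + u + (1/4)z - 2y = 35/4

no solution

Row-reduce:
R1 ← R1 / (-3/5).
R2 ← R2 + 17/10·R1.
R3 ← R3 + 4/3·R1.
R4 ← R4 + 1/4·R1.
R2 ← R2 / (-179/36).
R1 ← R1 + 35/18·R2.
R3 ← R3 + 16/27·R2.
R4 ← R4 + 179/72·R2.
R3 ← R3 / (1612/537).
R1 ← R1 − 85/179·R3.
R2 ← R2 + 33/179·R3.
Row 4 reduces to 0 = -1/4, a contradiction. The system is inconsistent.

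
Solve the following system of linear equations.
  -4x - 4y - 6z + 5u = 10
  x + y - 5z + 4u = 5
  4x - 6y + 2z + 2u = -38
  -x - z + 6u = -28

Row-reduce the augmented matrix:
R1 ← R1 / (-4).
R2 ← R2 − 1·R1.
R3 ← R3 − 4·R1.
R4 ← R4 + 1·R1.
Swap R2 and R3.
R2 ← R2 / (-10).
R1 ← R1 − 1·R2.
R4 ← R4 − 1·R2.
R3 ← R3 / (-13/2).
R1 ← R1 − 11/10·R3.
R2 ← R2 − 2/5·R3.
R4 ← R4 − 1/10·R3.
R4 ← R4 / (719/130).
R1 ← R1 − 22/65·R4.
R2 ← R2 + 49/130·R4.
R3 ← R3 + 21/26·R4.
Reading off the reduced rows gives x = -2, y = 1, z = -6, u = -6.

x = -2, y = 1, z = -6, u = -6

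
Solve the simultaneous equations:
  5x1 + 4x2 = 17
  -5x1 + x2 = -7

From equation 2: x2 = -7 + 5·x1.
Substitute into equation 1 and solve: x1 = 9/5.
Then x2 = 2.

x1 = 9/5, x2 = 2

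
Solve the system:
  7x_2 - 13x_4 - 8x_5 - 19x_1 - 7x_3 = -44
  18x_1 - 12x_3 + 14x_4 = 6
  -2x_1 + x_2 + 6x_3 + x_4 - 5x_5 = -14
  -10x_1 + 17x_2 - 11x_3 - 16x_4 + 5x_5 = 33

infinitely many solutions

Row-reduce:
R1 ← R1 / (-19).
R2 ← R2 − 18·R1.
R3 ← R3 + 2·R1.
R4 ← R4 + 10·R1.
R2 ← R2 / (126/19).
R1 ← R1 + 7/19·R2.
R3 ← R3 − 5/19·R2.
R4 ← R4 − 253/19·R2.
R3 ← R3 / (157/21).
R1 ← R1 + 2/3·R3.
R2 ← R2 + 59/21·R3.
R4 ← R4 − 632/21·R3.
R4 ← R4 / (-10270/471).
R1 ← R1 − 463/471·R4.
R2 ← R2 − 527/471·R4.
R3 ← R3 − 145/471·R4.
Rank is 4 with 5 unknowns, leaving x_5 free.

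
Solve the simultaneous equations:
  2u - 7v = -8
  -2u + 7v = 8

infinitely many solutions

Row-reduce:
R1 ← R1 / (2).
R2 ← R2 + 2·R1.
Rank is 1 with 2 unknowns, leaving v free.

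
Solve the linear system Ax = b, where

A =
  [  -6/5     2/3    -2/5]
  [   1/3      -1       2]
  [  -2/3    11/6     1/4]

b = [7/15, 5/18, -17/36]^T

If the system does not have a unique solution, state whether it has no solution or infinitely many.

Row-reduce the augmented matrix:
R1 ← R1 / (-6/5).
R2 ← R2 − 1/3·R1.
R3 ← R3 + 2/3·R1.
R2 ← R2 / (-22/27).
R1 ← R1 + 5/9·R2.
R3 ← R3 − 79/54·R2.
R3 ← R3 / (85/22).
R1 ← R1 + 21/22·R3.
R2 ← R2 + 51/22·R3.
Reading off the reduced rows gives x_1 = -2/3, x_2 = -1/2, x_3 = 0.

x_1 = -2/3, x_2 = -1/2, x_3 = 0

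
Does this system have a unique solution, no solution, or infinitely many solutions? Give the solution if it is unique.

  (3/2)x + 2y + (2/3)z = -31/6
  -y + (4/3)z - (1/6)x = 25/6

infinitely many solutions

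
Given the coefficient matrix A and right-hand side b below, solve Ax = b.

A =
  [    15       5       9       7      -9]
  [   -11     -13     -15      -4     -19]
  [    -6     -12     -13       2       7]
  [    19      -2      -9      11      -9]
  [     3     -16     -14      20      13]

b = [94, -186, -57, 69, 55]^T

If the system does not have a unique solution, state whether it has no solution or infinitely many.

x_1 = 4, x_2 = 3, x_3 = 2, x_4 = 4, x_5 = 3

Row-reduce the augmented matrix:
R1 ← R1 / (15).
R2 ← R2 + 11·R1.
R3 ← R3 + 6·R1.
R4 ← R4 − 19·R1.
R5 ← R5 − 3·R1.
R2 ← R2 / (-28/3).
R1 ← R1 − 1/3·R2.
R3 ← R3 + 10·R2.
R4 ← R4 + 25/3·R2.
R5 ← R5 + 17·R2.
R3 ← R3 / (-2/5).
R1 ← R1 − 3/10·R3.
R2 ← R2 − 9/10·R3.
R4 ← R4 + 129/10·R3.
R5 ← R5 + 1/2·R3.
R4 ← R4 / (-6413/56).
R1 ← R1 − 179/56·R4.
R2 ← R2 − 445/56·R4.
R3 ← R3 + 251/28·R4.
R5 ← R5 − 675/56·R4.
R5 ← R5 / (-507239/6413).
R1 ← R1 + 34878/6413·R5.
R2 ← R2 − 31234/6413·R5.
R3 ← R3 + 7839/6413·R5.
R4 ← R4 − 54262/6413·R5.
Reading off the reduced rows gives x_1 = 4, x_2 = 3, x_3 = 2, x_4 = 4, x_5 = 3.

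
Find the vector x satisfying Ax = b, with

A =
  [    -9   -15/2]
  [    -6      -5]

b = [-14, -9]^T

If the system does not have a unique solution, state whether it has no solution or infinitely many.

Row-reduce:
R1 ← R1 / (-9).
R2 ← R2 + 6·R1.
Row 2 reduces to 0 = 1/3, a contradiction. The system is inconsistent.

no solution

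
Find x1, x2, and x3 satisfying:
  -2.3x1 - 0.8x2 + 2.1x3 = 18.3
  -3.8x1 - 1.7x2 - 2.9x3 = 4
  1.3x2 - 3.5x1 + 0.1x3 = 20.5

Row-reduce the augmented matrix:
R1 ← R1 / (-23/10).
R2 ← R2 + 19/5·R1.
R3 ← R3 + 7/2·R1.
R2 ← R2 / (-87/230).
R1 ← R1 − 8/23·R2.
R3 ← R3 − 579/230·R2.
R3 ← R3 / (-13191/290).
R1 ← R1 + 589/87·R3.
R2 ← R2 − 1465/87·R3.
Reading off the reduced rows gives x1 = -5, x2 = 2, x3 = 4.

x1 = -5, x2 = 2, x3 = 4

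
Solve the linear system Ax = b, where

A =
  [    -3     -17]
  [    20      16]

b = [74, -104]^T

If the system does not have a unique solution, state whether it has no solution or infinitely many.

x_1 = -2, x_2 = -4

Row-reduce the augmented matrix:
R1 ← R1 / (-3).
R2 ← R2 − 20·R1.
R2 ← R2 / (-292/3).
R1 ← R1 − 17/3·R2.
Reading off the reduced rows gives x_1 = -2, x_2 = -4.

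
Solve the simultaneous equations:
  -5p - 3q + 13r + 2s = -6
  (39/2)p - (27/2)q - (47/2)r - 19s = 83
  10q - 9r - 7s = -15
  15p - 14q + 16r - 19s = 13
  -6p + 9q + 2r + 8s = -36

Row-reduce:
R1 ← R1 / (-5).
R2 ← R2 − 39/2·R1.
R4 ← R4 − 15·R1.
R5 ← R5 + 6·R1.
R2 ← R2 / (-126/5).
R1 ← R1 − 3/5·R2.
R3 ← R3 − 10·R2.
R4 ← R4 + 23·R2.
R5 ← R5 − 63/5·R2.
R3 ← R3 / (113/63).
R1 ← R1 + 41/21·R3.
R2 ← R2 + 68/63·R3.
R4 ← R4 − 1901/63·R3.
R4 ← R4 / (21442/113).
R1 ← R1 + 1483/113·R4.
R2 ← R2 + 728/113·R4.
R3 ← R3 + 721/113·R4.
Row 5 reduces to 0 = 1, a contradiction. The system is inconsistent.

no solution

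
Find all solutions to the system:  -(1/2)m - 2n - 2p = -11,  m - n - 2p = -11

infinitely many solutions

Row-reduce:
R1 ← R1 / (-1/2).
R2 ← R2 − 1·R1.
R2 ← R2 / (-5).
R1 ← R1 − 4·R2.
Rank is 2 with 3 unknowns, leaving p free.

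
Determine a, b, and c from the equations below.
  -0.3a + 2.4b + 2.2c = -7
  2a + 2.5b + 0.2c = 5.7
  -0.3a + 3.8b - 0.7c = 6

a = 2, b = 1, c = -4

Row-reduce the augmented matrix:
R1 ← R1 / (-3/10).
R2 ← R2 − 2·R1.
R3 ← R3 + 3/10·R1.
R2 ← R2 / (37/2).
R1 ← R1 + 8·R2.
R3 ← R3 − 7/5·R2.
R3 ← R3 / (-22339/5550).
R1 ← R1 + 502/555·R3.
R2 ← R2 − 446/555·R3.
Reading off the reduced rows gives a = 2, b = 1, c = -4.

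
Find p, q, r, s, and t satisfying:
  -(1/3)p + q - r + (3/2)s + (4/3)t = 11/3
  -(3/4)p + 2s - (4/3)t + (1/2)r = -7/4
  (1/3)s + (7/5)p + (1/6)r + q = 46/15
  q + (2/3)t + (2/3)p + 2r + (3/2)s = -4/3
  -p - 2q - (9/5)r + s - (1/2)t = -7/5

Row-reduce the augmented matrix:
R1 ← R1 / (-1/3).
R2 ← R2 + 3/4·R1.
R3 ← R3 − 7/5·R1.
R4 ← R4 − 2/3·R1.
R5 ← R5 + 1·R1.
R2 ← R2 / (-9/4).
R1 ← R1 + 3·R2.
R3 ← R3 − 26/5·R2.
R4 ← R4 − 3·R2.
R5 ← R5 + 5·R2.
R3 ← R3 / (209/90).
R1 ← R1 + 2/3·R3.
R2 ← R2 + 11/9·R3.
R4 ← R4 − 11/3·R3.
R5 ← R5 + 221/45·R3.
R4 ← R4 / (-53/19).
R1 ← R1 + 350/209·R4.
R2 ← R2 − 277/114·R4.
R3 ← R3 − 311/209·R4.
R5 ← R5 − 21517/3135·R4.
R5 ← R5 / (363617/52470).
R1 ← R1 + 3860/1749·R5.
R2 ← R2 − 1691/477·R5.
R3 ← R3 − 898/1749·R5.
R4 ← R4 + 86/53·R5.
Reading off the reduced rows gives p = 1, q = 2, r = -2, s = 0, t = 0.

p = 1, q = 2, r = -2, s = 0, t = 0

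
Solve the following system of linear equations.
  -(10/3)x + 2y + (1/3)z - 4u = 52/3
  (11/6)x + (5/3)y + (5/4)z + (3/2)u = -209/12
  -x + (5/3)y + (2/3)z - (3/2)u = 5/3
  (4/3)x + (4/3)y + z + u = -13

Row-reduce:
R1 ← R1 / (-10/3).
R2 ← R2 − 11/6·R1.
R3 ← R3 + 1·R1.
R4 ← R4 − 4/3·R1.
R2 ← R2 / (83/30).
R1 ← R1 + 3/5·R2.
R3 ← R3 − 16/15·R2.
R4 ← R4 − 32/15·R2.
R3 ← R3 / (7/498).
R1 ← R1 − 35/166·R3.
R2 ← R2 − 43/83·R3.
R4 ← R4 − 7/249·R3.
Row 4 reduces to 0 = 1, a contradiction. The system is inconsistent.

no solution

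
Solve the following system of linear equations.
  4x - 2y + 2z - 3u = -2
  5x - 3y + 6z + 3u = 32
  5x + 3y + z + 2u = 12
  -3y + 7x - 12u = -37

Row-reduce:
R1 ← R1 / (4).
R2 ← R2 − 5·R1.
R3 ← R3 − 5·R1.
R4 ← R4 − 7·R1.
R2 ← R2 / (-1/2).
R1 ← R1 + 1/2·R2.
R3 ← R3 − 11/2·R2.
R4 ← R4 − 1/2·R2.
R3 ← R3 / (37).
R1 ← R1 + 3·R3.
R2 ← R2 + 7·R3.
Row 4 reduces to 0 = 1, a contradiction. The system is inconsistent.

no solution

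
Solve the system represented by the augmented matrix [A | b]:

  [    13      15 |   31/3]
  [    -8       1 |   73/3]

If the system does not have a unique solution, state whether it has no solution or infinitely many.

Row-reduce the augmented matrix:
R1 ← R1 / (13).
R2 ← R2 + 8·R1.
R2 ← R2 / (133/13).
R1 ← R1 − 15/13·R2.
Reading off the reduced rows gives x_1 = -8/3, x_2 = 3.

x_1 = -8/3, x_2 = 3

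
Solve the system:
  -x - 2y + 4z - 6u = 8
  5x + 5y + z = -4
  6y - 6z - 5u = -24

infinitely many solutions

Row-reduce:
R1 ← R1 / (-1).
R2 ← R2 − 5·R1.
R2 ← R2 / (-5).
R1 ← R1 − 2·R2.
R3 ← R3 − 6·R2.
R3 ← R3 / (96/5).
R1 ← R1 − 22/5·R3.
R2 ← R2 + 21/5·R3.
Rank is 3 with 4 unknowns, leaving u free.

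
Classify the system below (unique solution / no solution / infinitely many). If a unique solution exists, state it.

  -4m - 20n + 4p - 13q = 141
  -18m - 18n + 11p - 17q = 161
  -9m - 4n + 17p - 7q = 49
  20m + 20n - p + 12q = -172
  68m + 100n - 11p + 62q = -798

Row-reduce the augmented matrix:
R1 ← R1 / (-4).
R2 ← R2 + 18·R1.
R3 ← R3 + 9·R1.
R4 ← R4 − 20·R1.
R5 ← R5 − 68·R1.
R2 ← R2 / (72).
R1 ← R1 − 5·R2.
R3 ← R3 − 41·R2.
R4 ← R4 + 80·R2.
R5 ← R5 + 240·R2.
R3 ← R3 / (863/72).
R1 ← R1 + 37/72·R3.
R2 ← R2 + 7/72·R3.
R4 ← R4 − 101/9·R3.
R5 ← R5 − 101/3·R3.
R4 ← R4 / (-9657/1726).
R1 ← R1 − 533/1726·R4.
R2 ← R2 − 1951/3452·R4.
R3 ← R3 + 199/1726·R4.
R5 ← R5 + 28971/1726·R4.
R5 reduces to 0 = 0, so the extra equation is consistent.
Reading off the reduced rows gives m = -2, n = -6, p = 0, q = -1.

m = -2, n = -6, p = 0, q = -1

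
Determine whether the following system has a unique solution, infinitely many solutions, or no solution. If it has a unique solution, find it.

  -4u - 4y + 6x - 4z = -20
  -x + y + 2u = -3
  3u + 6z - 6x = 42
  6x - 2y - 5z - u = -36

Row-reduce the augmented matrix:
R1 ← R1 / (6).
R2 ← R2 + 1·R1.
R3 ← R3 + 6·R1.
R4 ← R4 − 6·R1.
R2 ← R2 / (1/3).
R1 ← R1 + 2/3·R2.
R3 ← R3 + 4·R2.
R4 ← R4 − 2·R2.
R3 ← R3 / (-6).
R1 ← R1 + 2·R3.
R2 ← R2 + 2·R3.
R4 ← R4 − 3·R3.
R4 ← R4 / (5/2).
R1 ← R1 + 3·R4.
R2 ← R2 + 1·R4.
R3 ← R3 + 5/2·R4.
Reading off the reduced rows gives x = -4, y = -3, z = 4, u = -2.

x = -4, y = -3, z = 4, u = -2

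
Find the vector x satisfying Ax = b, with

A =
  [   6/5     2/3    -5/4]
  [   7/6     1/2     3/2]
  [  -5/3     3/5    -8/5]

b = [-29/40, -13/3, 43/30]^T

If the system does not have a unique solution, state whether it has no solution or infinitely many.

Row-reduce the augmented matrix:
R1 ← R1 / (6/5).
R2 ← R2 − 7/6·R1.
R3 ← R3 + 5/3·R1.
R2 ← R2 / (-4/27).
R1 ← R1 − 5/9·R2.
R3 ← R3 − 206/135·R2.
R3 ← R3 / (3941/160).
R1 ← R1 − 585/64·R3.
R2 ← R2 + 1173/64·R3.
Reading off the reduced rows gives x_1 = -1/2, x_2 = -3, x_3 = -3/2.

x_1 = -1/2, x_2 = -3, x_3 = -3/2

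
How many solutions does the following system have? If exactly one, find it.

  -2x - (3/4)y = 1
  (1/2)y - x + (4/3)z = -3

Row-reduce:
R1 ← R1 / (-2).
R2 ← R2 + 1·R1.
R2 ← R2 / (7/8).
R1 ← R1 − 3/8·R2.
Rank is 2 with 3 unknowns, leaving z free.

infinitely many solutions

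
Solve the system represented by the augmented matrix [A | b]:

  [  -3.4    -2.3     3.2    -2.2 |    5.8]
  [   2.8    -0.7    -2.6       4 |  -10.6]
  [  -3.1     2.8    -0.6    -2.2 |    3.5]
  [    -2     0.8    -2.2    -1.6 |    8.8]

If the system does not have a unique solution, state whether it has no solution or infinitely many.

Row-reduce the augmented matrix:
R1 ← R1 / (-17/5).
R2 ← R2 − 14/5·R1.
R3 ← R3 + 31/10·R1.
R4 ← R4 + 2·R1.
R2 ← R2 / (-441/170).
R1 ← R1 − 23/34·R2.
R3 ← R3 − 333/68·R2.
R4 ← R4 − 183/85·R2.
R3 ← R3 / (-1691/490).
R1 ← R1 + 137/147·R3.
R2 ← R2 + 2/147·R3.
R4 ← R4 + 993/245·R3.
R4 ← R4 / (-26323/8455).
R1 ← R1 − 784/5073·R4.
R2 ← R2 + 4358/5073·R4.
R3 ← R3 + 1929/1691·R4.
Reading off the reduced rows gives x_1 = 1, x_2 = -2, x_3 = -2, x_4 = -5.

x_1 = 1, x_2 = -2, x_3 = -2, x_4 = -5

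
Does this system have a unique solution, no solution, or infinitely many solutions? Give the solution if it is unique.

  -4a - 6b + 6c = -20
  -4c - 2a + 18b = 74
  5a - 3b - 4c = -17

Row-reduce:
R1 ← R1 / (-4).
R2 ← R2 + 2·R1.
R3 ← R3 − 5·R1.
R2 ← R2 / (21).
R1 ← R1 − 3/2·R2.
R3 ← R3 + 21/2·R2.
Rank is 2 with 3 unknowns, leaving c free.

infinitely many solutions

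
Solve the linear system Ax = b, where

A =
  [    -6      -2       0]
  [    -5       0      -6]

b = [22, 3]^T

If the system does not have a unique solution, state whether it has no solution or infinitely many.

infinitely many solutions

Row-reduce:
R1 ← R1 / (-6).
R2 ← R2 + 5·R1.
R2 ← R2 / (5/3).
R1 ← R1 − 1/3·R2.
Rank is 2 with 3 unknowns, leaving x_3 free.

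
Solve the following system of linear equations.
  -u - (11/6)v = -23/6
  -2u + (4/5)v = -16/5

u = 2, v = 1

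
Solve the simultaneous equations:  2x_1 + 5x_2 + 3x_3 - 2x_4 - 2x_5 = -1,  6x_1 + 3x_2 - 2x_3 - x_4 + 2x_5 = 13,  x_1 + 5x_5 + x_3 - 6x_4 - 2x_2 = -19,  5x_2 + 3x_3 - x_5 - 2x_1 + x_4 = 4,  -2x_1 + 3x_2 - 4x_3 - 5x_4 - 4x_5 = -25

x_1 = 2, x_2 = 1, x_3 = 0, x_4 = 4, x_5 = 1

Row-reduce the augmented matrix:
R1 ← R1 / (2).
R2 ← R2 − 6·R1.
R3 ← R3 − 1·R1.
R4 ← R4 + 2·R1.
R5 ← R5 + 2·R1.
R2 ← R2 / (-12).
R1 ← R1 − 5/2·R2.
R3 ← R3 + 9/2·R2.
R4 ← R4 − 10·R2.
R5 ← R5 − 8·R2.
R3 ← R3 / (29/8).
R1 ← R1 + 19/24·R3.
R2 ← R2 − 11/12·R3.
R4 ← R4 + 19/6·R3.
R5 ← R5 + 25/3·R3.
R4 ← R4 / (-247/87).
R1 ← R1 + 127/87·R4.
R2 ← R2 − 115/87·R4.
R3 ← R3 + 55/29·R4.
R5 ← R5 + 1694/87·R4.
R5 ← R5 / (-9112/247).
R1 ← R1 + 472/247·R5.
R2 ← R2 − 371/247·R5.
R3 ← R3 + 833/247·R5.
R4 ← R4 + 547/247·R5.
Reading off the reduced rows gives x_1 = 2, x_2 = 1, x_3 = 0, x_4 = 4, x_5 = 1.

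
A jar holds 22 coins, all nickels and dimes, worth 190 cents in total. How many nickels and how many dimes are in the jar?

Let n = nickels, d = dimes.
  n + d = 22
  5n + 10d = 190
Row-reduce the augmented matrix:
R2 ← R2 − 5·R1.
R2 ← R2 / (5).
R1 ← R1 − 1·R2.
Reading off the reduced rows gives n = 6, d = 16.

nickels: 6, dimes: 16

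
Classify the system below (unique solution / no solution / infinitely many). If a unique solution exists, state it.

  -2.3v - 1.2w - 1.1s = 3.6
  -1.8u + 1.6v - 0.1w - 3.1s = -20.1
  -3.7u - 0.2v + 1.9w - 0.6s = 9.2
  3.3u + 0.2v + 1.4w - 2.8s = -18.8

u = -2, v = -5, w = 2, s = 5

Row-reduce the augmented matrix:
Swap R1 and R2.
R1 ← R1 / (-9/5).
R3 ← R3 + 37/10·R1.
R4 ← R4 − 33/10·R1.
R2 ← R2 / (-23/10).
R1 ← R1 + 8/9·R2.
R3 ← R3 + 157/45·R2.
R4 ← R4 − 47/15·R2.
R3 ← R3 / (16253/4140).
R1 ← R1 − 215/414·R3.
R2 ← R2 − 12/23·R3.
R4 ← R4 + 577/1380·R3.
R4 ← R4 / (-298711/32506).
R1 ← R1 − 18903/16253·R4.
R2 ← R2 + 8299/16253·R4.
R3 ← R3 − 30805/16253·R4.
Reading off the reduced rows gives u = -2, v = -5, w = 2, s = 5.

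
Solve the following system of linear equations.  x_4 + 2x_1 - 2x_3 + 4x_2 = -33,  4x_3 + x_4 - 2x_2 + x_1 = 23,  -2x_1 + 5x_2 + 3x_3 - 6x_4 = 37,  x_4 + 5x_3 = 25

x_1 = -2, x_2 = -3, x_3 = 6, x_4 = -5

Row-reduce the augmented matrix:
R1 ← R1 / (2).
R2 ← R2 − 1·R1.
R3 ← R3 + 2·R1.
R2 ← R2 / (-4).
R1 ← R1 − 2·R2.
R3 ← R3 − 9·R2.
R3 ← R3 / (49/4).
R1 ← R1 − 3/2·R3.
R2 ← R2 + 5/4·R3.
R4 ← R4 − 5·R3.
R4 ← R4 / (253/98).
R1 ← R1 − 60/49·R4.
R2 ← R2 + 51/98·R4.
R3 ← R3 + 31/98·R4.
Reading off the reduced rows gives x_1 = -2, x_2 = -3, x_3 = 6, x_4 = -5.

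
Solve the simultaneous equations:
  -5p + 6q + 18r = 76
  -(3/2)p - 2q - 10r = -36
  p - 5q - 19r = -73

no solution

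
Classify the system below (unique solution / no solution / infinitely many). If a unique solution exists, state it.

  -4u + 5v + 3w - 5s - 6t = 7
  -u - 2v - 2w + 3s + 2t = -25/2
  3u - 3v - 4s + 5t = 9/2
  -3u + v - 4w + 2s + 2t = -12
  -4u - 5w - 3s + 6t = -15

u = 3, v = 3, w = 3/2, s = -1/2, t = 1/2

Row-reduce the augmented matrix:
R1 ← R1 / (-4).
R2 ← R2 + 1·R1.
R3 ← R3 − 3·R1.
R4 ← R4 + 3·R1.
R5 ← R5 + 4·R1.
R2 ← R2 / (-13/4).
R1 ← R1 + 5/4·R2.
R3 ← R3 − 3/4·R2.
R4 ← R4 + 11/4·R2.
R5 ← R5 + 5·R2.
R3 ← R3 / (21/13).
R1 ← R1 − 4/13·R3.
R2 ← R2 − 11/13·R3.
R4 ← R4 + 51/13·R3.
R5 ← R5 + 49/13·R3.
R4 ← R4 / (-100/7).
R1 ← R1 − 19/21·R4.
R2 ← R2 − 47/21·R4.
R3 ← R3 + 88/21·R4.
R5 ← R5 + 61/3·R4.
R5 ← R5 / (11/100).
R1 ← R1 − 33/100·R5.
R2 ← R2 + 71/100·R5.
R3 ← R3 + 29/25·R5.
R4 ← R4 + 47/100·R5.
Reading off the reduced rows gives u = 3, v = 3, w = 3/2, s = -1/2, t = 1/2.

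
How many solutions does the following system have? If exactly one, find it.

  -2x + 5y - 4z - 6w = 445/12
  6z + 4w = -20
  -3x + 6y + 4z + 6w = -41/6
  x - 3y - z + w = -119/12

x = 0, y = 11/4, z = -4/3, w = -3

Row-reduce the augmented matrix:
R1 ← R1 / (-2).
R3 ← R3 + 3·R1.
R4 ← R4 − 1·R1.
Swap R2 and R3.
R2 ← R2 / (-3/2).
R1 ← R1 + 5/2·R2.
R4 ← R4 + 1/2·R2.
R3 ← R3 / (6).
R1 ← R1 + 44/3·R3.
R2 ← R2 + 20/3·R3.
R4 ← R4 + 19/3·R3.
R4 ← R4 / (-25/9).
R1 ← R1 + 110/9·R4.
R2 ← R2 + 50/9·R4.
R3 ← R3 − 2/3·R4.
Reading off the reduced rows gives x = 0, y = 11/4, z = -4/3, w = -3.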